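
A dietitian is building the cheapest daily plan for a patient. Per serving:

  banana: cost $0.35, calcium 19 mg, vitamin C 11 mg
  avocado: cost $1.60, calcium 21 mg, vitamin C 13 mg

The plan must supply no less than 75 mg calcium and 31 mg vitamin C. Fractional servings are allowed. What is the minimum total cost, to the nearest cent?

$1.38

The cheapest plan sits at a corner of the feasible region — with two constraints it uses at most two foods.
banana only: max(75/19, 31/11) = 3.947 servings → $1.38.
avocado only: max(75/21, 31/13) = 3.571 servings → $5.71.
banana + avocado with both targets exact would need a negative amount; discard.
So the least-cost plan costs $1.38.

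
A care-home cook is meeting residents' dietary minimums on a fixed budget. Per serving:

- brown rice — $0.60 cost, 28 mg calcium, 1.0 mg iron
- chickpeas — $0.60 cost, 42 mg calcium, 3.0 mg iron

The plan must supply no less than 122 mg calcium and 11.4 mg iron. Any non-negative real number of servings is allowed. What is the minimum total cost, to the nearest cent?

This is a tiny linear program; its minimum lies at a vertex of the feasible set. List the vertices and price them.
brown rice only: max(122/28, 11.4/1.0) = 11.4 servings → $6.84.
chickpeas only: max(122/42, 11.4/3.0) = 3.8 servings → $2.28.
brown rice + chickpeas: the both-tight solution has a negative serving — not a feasible corner.
Cheapest feasible corner: $2.28.

$2.28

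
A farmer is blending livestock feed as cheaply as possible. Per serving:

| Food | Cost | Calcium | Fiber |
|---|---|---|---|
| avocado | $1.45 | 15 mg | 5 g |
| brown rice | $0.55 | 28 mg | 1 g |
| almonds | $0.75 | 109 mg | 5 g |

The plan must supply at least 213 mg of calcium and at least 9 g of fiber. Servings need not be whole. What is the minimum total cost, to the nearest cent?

This is a tiny linear program; its minimum lies at a vertex of the feasible set. List the vertices and price them.
avocado only: max(213/15, 9/5) = 14.2 servings → $20.59.
brown rice only: max(213/28, 9/1) = 9 servings → $4.95.
almonds only: max(213/109, 9/5) = 1.954 servings → $1.47.
avocado + brown rice with both tight: 0.312 servings and 7.44 servings → $4.54.
avocado + almonds: the both-tight solution has a negative serving — not a feasible corner.
brown rice + almonds with both tight: 2.71 servings and 1.258 servings → $2.43.
Cheapest feasible corner: $1.47.

$1.47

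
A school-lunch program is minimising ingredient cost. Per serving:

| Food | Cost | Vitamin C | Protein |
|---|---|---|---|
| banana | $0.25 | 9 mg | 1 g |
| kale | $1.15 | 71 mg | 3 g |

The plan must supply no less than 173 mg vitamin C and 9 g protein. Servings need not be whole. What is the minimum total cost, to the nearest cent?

$3.09

Minimising a linear cost over {vitamin C ≥ 173, protein ≥ 9, servings ≥ 0} — the optimum is at a vertex, using one or two foods.
banana only: max(173/9, 9/1) = 19.22 servings → $4.81.
kale only: max(173/71, 9/3) = 3 servings → $3.45.
banana + kale with both tight: 2.727 servings and 2.091 servings → $3.09.
So the least-cost plan costs $3.09.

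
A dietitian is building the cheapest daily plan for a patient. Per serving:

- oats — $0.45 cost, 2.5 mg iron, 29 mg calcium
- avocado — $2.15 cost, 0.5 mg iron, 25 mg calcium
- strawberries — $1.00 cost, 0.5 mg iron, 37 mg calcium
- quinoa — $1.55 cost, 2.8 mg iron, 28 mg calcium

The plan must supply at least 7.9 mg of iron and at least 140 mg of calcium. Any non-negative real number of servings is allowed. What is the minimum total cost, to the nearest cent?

$2.17

Check every corner: each single food scaled to meet both minima, and each pair solved so both constraints bind.
oats only: max(7.9/2.5, 140/29) = 4.828 servings → $2.17.
avocado only: max(7.9/0.5, 140/25) = 15.8 servings → $33.97.
strawberries only: max(7.9/0.5, 140/37) = 15.8 servings → $15.80.
quinoa only: max(7.9/2.8, 140/28) = 5 servings → $7.75.
oats + avocado with both tight: 2.656 servings and 2.519 servings → $6.61.
oats + strawberries with both tight: 2.85 servings and 1.55 servings → $2.83.
oats + quinoa: the both-tight solution has a negative serving — not a feasible corner.
avocado + strawberries with both targets exact would need a negative amount; discard.
avocado + quinoa with both tight: 3.05 servings and 2.277 servings → $10.09.
strawberries + quinoa with both tight: 1.906 servings and 2.481 servings → $5.75.
So the least-cost plan costs $2.17.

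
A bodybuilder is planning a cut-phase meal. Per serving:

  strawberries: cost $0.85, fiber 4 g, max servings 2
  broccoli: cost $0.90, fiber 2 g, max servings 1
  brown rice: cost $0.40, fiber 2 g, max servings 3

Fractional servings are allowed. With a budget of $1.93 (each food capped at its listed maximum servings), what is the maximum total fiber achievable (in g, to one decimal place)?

Fiber per dollar: brown rice 5, strawberries 4.706, broccoli 2.222.
Take 3 servings of brown rice: spends $1.20, +6.0 g fiber (running total 6.0 g).
Take 0.8588 servings of strawberries: spends $0.73, +3.4 g fiber (running total 9.4 g).
Greedy by best ratio exhausts the cost allowance optimally: 9.4 g.

9.4 g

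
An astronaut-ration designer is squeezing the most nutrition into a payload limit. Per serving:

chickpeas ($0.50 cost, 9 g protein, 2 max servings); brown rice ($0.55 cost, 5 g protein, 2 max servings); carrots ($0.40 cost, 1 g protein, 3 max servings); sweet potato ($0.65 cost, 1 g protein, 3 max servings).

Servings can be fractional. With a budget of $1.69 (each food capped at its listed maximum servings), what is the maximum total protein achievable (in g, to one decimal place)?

24.3 g

Protein per dollar: chickpeas 18, brown rice 9.091, carrots 2.5, sweet potato 1.538.
Take 2 servings of chickpeas: spends $1.00, +18.0 g protein (running total 18.0 g).
Take 1.255 servings of brown rice: spends $0.69, +6.3 g protein (running total 24.3 g).
Greedy by best ratio exhausts the cost allowance optimally: 24.3 g.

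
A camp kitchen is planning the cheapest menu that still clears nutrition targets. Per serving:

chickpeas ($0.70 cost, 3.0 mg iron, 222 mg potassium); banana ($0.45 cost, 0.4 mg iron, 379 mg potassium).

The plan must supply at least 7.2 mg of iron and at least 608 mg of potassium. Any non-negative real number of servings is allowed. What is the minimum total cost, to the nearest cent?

$1.76

An LP optimum is at a vertex; with two nutrient constraints at most two foods are used. Check each candidate.
chickpeas only: max(7.2/3.0, 608/222) = 2.739 servings → $1.92.
banana only: max(7.2/0.4, 608/379) = 18 servings → $8.10.
chickpeas + banana with both tight: 2.371 servings and 0.2152 servings → $1.76.
The minimum over all feasible corners is $1.76.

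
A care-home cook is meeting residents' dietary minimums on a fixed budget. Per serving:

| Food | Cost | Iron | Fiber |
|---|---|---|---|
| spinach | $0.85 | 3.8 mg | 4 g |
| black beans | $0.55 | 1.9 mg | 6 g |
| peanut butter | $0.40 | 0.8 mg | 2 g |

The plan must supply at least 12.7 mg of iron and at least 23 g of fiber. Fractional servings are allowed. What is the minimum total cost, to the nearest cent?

$3.14

An LP optimum is at a vertex; with two nutrient constraints at most two foods are used. Check each candidate.
spinach only: max(12.7/3.8, 23/4) = 5.75 servings → $4.89.
black beans only: max(12.7/1.9, 23/6) = 6.684 servings → $3.68.
peanut butter only: max(12.7/0.8, 23/2) = 15.88 servings → $6.35.
spinach + black beans with both tight: 2.138 servings and 2.408 servings → $3.14.
spinach + peanut butter with both tight: 1.591 servings and 8.318 servings → $4.68.
black beans + peanut butter: intersection lies outside the first quadrant.
The minimum over all feasible corners is $3.14.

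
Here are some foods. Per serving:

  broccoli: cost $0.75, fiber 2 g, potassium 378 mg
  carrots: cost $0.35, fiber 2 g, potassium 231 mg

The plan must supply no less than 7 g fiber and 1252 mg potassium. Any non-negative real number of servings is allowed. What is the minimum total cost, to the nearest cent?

A basic optimal solution has at most two foods positive. Try each food alone and each pair with both targets met exactly.
broccoli only: max(7/2, 1252/378) = 3.5 servings → $2.62.
carrots only: max(7/2, 1252/231) = 5.42 servings → $1.90.
broccoli + carrots with both tight: 3.017 servings and 0.483 servings → $2.43.
Cheapest feasible corner: $1.90.

$1.90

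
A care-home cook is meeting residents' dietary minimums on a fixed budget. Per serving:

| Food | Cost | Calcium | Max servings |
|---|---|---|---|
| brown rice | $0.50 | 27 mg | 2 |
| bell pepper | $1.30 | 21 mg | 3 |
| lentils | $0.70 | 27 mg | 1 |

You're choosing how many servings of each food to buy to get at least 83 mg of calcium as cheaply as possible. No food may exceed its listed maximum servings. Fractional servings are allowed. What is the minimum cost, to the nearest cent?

Cost per mg of calcium: brown rice $0.0185, lentils $0.0259, bell pepper $0.0619.
Take 2 servings of brown rice: +54.0 mg calcium for $1.00 (total $1.00, still need 29.0 mg).
Take 1 serving of lentils: +27.0 mg calcium for $0.70 (total $1.70, still need 2.0 mg).
Take 0.09524 servings of bell pepper: +2.0 mg calcium for $0.12 (total $1.82, still need 0.0 mg).
Greedy by cheapest-per-mg is optimal for a single linear constraint, so the minimum cost is $1.82.

$1.82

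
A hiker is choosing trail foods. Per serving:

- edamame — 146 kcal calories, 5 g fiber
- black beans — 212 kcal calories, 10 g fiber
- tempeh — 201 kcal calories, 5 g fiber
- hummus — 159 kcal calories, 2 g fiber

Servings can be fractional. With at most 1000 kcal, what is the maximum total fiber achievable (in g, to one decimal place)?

47.2 g

Fiber per kcal: black beans 0.04717, edamame 0.03425, tempeh 0.02488, hummus 0.01258.
With no serving limits, spend the whole calories allowance on black beans: 1000 kcal / 212 kcal × 10 g = 47.2 g.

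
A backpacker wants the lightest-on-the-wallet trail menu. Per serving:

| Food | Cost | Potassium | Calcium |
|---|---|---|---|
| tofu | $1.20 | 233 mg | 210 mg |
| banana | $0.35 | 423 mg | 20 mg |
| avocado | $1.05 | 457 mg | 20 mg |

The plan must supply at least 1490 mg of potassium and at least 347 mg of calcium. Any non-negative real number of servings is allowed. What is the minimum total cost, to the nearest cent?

With two linear requirements the optimum uses one or two foods; enumerate the corners.
tofu only: max(1490/233, 347/210) = 6.395 servings → $7.67.
banana only: max(1490/423, 347/20) = 17.35 servings → $6.07.
avocado only: max(1490/457, 347/20) = 17.35 servings → $18.22.
tofu + banana with both tight: 1.39 servings and 2.757 servings → $2.63.
tofu + avocado with both tight: 1.41 servings and 2.541 servings → $4.36.
banana + avocado with both targets exact would need a negative amount; discard.
Cheapest feasible corner: $2.63.

$2.63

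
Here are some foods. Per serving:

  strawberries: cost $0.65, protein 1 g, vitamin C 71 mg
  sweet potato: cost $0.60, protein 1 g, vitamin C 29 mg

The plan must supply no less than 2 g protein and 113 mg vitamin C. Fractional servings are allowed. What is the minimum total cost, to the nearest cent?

$1.27

At the optimum either one food covers both requirements or two foods hit both targets exactly; no other combination can be cheaper.
strawberries only: max(2/1, 113/71) = 2 servings → $1.30.
sweet potato only: max(2/1, 113/29) = 3.897 servings → $2.34.
strawberries + sweet potato with both tight: 1.31 servings and 0.6905 servings → $1.27.
So the least-cost plan costs $1.27.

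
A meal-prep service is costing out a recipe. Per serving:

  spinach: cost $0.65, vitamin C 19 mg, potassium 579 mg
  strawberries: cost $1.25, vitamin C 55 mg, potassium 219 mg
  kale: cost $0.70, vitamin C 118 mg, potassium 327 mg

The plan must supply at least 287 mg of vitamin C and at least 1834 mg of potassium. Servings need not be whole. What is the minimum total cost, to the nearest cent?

Check every corner: each single food scaled to meet both minima, and each pair solved so both constraints bind.
spinach only: max(287/19, 1834/579) = 15.11 servings → $9.82.
strawberries only: max(287/55, 1834/219) = 8.374 servings → $10.47.
kale only: max(287/118, 1834/327) = 5.609 servings → $3.93.
spinach + strawberries with both tight: 1.373 servings and 4.744 servings → $6.82.
spinach + kale with both tight: 1.973 servings and 2.114 servings → $2.76.
strawberries + kale: intersection lies outside the first quadrant.
The minimum over all feasible corners is $2.76.

$2.76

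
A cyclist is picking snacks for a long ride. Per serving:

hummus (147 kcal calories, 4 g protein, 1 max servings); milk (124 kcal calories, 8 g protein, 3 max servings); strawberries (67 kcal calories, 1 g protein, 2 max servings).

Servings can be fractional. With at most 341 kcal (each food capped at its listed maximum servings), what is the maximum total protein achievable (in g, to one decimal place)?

Protein per kcal: milk 0.06452, hummus 0.02721, strawberries 0.01493.
Take 2.75 servings of milk: uses 341 kcal, +22.0 g protein (running total 22.0 g).
Filling greedily by protein-per-kcal is optimal for one linear limit, giving 22.0 g.

22.0 g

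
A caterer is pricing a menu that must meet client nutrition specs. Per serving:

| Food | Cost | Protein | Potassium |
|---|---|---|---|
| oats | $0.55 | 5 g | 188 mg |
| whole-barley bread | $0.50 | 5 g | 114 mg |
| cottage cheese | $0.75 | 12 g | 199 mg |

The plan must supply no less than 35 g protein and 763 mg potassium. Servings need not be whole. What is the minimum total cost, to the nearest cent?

Compare the cost at each extreme point of the feasible region.
oats only: max(35/5, 763/188) = 7 servings → $3.85.
whole-barley bread only: max(35/5, 763/114) = 7 servings → $3.50.
cottage cheese only: max(35/12, 763/199) = 3.834 servings → $2.88.
oats + whole-barley bread: the both-tight solution has a negative serving — not a feasible corner.
oats + cottage cheese with both tight: 1.738 servings and 2.193 servings → $2.60.
whole-barley bread + cottage cheese with both tight: 5.874 servings and 0.4692 servings → $3.29.
The minimum over all feasible corners is $2.60.

$2.60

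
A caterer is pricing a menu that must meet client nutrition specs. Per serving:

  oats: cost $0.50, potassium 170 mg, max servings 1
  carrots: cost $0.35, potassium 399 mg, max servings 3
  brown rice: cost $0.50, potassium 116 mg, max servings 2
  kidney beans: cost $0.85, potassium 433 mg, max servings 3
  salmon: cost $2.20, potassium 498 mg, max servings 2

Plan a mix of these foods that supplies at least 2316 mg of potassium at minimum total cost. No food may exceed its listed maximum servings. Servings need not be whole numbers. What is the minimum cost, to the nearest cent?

Cost per mg of potassium: carrots $0.0009, kidney beans $0.0020, oats $0.0029, brown rice $0.0043, salmon $0.0044.
Take 3 servings of carrots: +1197.0 mg potassium for $1.05 (total $1.05, still need 1119.0 mg).
Take 2.584 servings of kidney beans: +1119.0 mg potassium for $2.20 (total $3.25, still need 0.0 mg).
Filling from the cheapest source first is optimal under one linear minimum: $3.25.

$3.25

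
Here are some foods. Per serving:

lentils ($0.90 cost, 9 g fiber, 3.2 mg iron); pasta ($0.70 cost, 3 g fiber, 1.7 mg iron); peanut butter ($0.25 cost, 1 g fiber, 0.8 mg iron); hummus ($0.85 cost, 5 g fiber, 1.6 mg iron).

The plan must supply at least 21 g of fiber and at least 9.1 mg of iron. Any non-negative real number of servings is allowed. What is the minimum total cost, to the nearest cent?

$2.56

With two linear requirements the optimum uses one or two foods; enumerate the corners.
lentils only: max(21/9, 9.1/3.2) = 2.844 servings → $2.56.
pasta only: max(21/3, 9.1/1.7) = 7 servings → $4.90.
peanut butter only: max(21/1, 9.1/0.8) = 21 servings → $5.25.
hummus only: max(21/5, 9.1/1.6) = 5.688 servings → $4.83.
lentils + pasta with both tight: 1.474 servings and 2.579 servings → $3.13.
lentils + peanut butter with both tight: 1.925 servings and 3.675 servings → $2.65.
lentils + hummus with both targets exact would need a negative amount; discard.
pasta + peanut butter: intersection lies outside the first quadrant.
pasta + hummus with both tight: 3.216 servings and 2.27 servings → $4.18.
peanut butter + hummus with both tight: 4.958 servings and 3.208 servings → $3.97.
The minimum over all feasible corners is $2.56.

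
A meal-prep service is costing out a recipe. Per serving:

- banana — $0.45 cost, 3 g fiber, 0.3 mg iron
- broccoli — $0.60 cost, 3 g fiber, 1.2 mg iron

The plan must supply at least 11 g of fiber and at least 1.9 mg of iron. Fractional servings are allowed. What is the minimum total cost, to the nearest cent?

$1.78

For a min-cost LP with two ≥-constraints, a basic feasible solution has at most two positive variables.
banana only: max(11/3, 1.9/0.3) = 6.333 servings → $2.85.
broccoli only: max(11/3, 1.9/1.2) = 3.667 servings → $2.20.
banana + broccoli with both tight: 2.778 servings and 0.8889 servings → $1.78.
The minimum over all feasible corners is $1.78.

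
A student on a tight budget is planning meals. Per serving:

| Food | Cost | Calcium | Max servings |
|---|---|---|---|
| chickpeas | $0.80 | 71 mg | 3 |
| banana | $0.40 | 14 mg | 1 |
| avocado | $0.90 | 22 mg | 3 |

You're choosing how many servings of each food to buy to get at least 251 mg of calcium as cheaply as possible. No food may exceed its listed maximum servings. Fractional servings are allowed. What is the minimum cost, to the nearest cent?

Cost per mg of calcium: chickpeas $0.0113, banana $0.0286, avocado $0.0409.
Take 3 servings of chickpeas: +213.0 mg calcium for $2.40 (total $2.40, still need 38.0 mg).
Take 1 serving of banana: +14.0 mg calcium for $0.40 (total $2.80, still need 24.0 mg).
Take 1.091 servings of avocado: +24.0 mg calcium for $0.98 (total $3.78, still need 0.0 mg).
Filling from the cheapest source first is optimal under one linear minimum: $3.78.

$3.78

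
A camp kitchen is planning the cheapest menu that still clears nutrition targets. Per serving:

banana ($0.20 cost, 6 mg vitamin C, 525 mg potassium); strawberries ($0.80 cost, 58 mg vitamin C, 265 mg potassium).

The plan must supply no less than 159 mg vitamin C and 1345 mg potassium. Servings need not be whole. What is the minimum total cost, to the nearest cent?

Two binding constraints pin down two serving amounts, so the optimal mix uses at most two foods. The candidates are each food alone (scaled to the tighter of vitamin C/potassium) and each pair with both constraints tight.
banana only: max(159/6, 1345/525) = 26.5 servings → $5.30.
strawberries only: max(159/58, 1345/265) = 5.075 servings → $4.06.
banana + strawberries with both tight: 1.243 servings and 2.613 servings → $2.34.
So the least-cost plan costs $2.34.

$2.34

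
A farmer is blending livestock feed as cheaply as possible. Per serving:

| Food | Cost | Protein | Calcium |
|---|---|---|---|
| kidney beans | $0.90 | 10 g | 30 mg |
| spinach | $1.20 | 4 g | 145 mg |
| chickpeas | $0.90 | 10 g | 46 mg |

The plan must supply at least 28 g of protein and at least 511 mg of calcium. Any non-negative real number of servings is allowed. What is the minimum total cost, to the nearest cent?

$5.06

The cheapest plan sits at a corner of the feasible region — with two constraints it uses at most two foods.
kidney beans only: max(28/10, 511/30) = 17.03 servings → $15.33.
spinach only: max(28/4, 511/145) = 7 servings → $8.40.
chickpeas only: max(28/10, 511/46) = 11.11 servings → $10.00.
kidney beans + spinach with both tight: 1.516 servings and 3.211 servings → $5.22.
kidney beans + chickpeas with both targets exact would need a negative amount; discard.
spinach + chickpeas with both tight: 3.019 servings and 1.592 servings → $5.06.
So the least-cost plan costs $5.06.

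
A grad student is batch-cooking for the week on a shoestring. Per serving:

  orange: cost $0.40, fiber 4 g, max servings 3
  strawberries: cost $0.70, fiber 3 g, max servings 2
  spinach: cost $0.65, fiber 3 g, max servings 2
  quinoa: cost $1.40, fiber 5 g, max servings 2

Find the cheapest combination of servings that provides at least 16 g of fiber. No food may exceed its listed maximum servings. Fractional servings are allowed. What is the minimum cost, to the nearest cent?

Cost per g of fiber: orange $0.1000, spinach $0.2167, strawberries $0.2333, quinoa $0.2800.
Take 3 servings of orange: +12.0 g fiber for $1.20 (total $1.20, still need 4.0 g).
Take 1.333 servings of spinach: +4.0 g fiber for $0.87 (total $2.07, still need 0.0 g).
Filling from the cheapest source first is optimal under one linear minimum: $2.07.

$2.07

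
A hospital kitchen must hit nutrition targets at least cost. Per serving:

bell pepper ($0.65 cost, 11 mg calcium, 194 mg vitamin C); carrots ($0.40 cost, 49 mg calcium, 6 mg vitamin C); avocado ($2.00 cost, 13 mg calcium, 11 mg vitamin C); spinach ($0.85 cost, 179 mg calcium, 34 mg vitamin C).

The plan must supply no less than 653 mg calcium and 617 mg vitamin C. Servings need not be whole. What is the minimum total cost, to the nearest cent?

$4.64

Two binding constraints pin down two serving amounts, so the optimal mix uses at most two foods. The candidates are each food alone (scaled to the tighter of calcium/vitamin C) and each pair with both constraints tight.
bell pepper only: max(653/11, 617/194) = 59.36 servings → $38.59.
carrots only: max(653/49, 617/6) = 102.8 servings → $41.13.
avocado only: max(653/13, 617/11) = 56.09 servings → $112.18.
spinach only: max(653/179, 617/34) = 18.15 servings → $15.43.
bell pepper + carrots with both tight: 2.788 servings and 12.7 servings → $6.89.
bell pepper + avocado with both tight: 0.349 servings and 49.94 servings → $100.10.
bell pepper + spinach with both tight: 2.569 servings and 3.49 servings → $4.64.
carrots + avocado with both targets exact would need a negative amount; discard.
carrots + spinach: the both-tight solution has a negative serving — not a feasible corner.
avocado + spinach with both targets exact would need a negative amount; discard.
So the least-cost plan costs $4.64.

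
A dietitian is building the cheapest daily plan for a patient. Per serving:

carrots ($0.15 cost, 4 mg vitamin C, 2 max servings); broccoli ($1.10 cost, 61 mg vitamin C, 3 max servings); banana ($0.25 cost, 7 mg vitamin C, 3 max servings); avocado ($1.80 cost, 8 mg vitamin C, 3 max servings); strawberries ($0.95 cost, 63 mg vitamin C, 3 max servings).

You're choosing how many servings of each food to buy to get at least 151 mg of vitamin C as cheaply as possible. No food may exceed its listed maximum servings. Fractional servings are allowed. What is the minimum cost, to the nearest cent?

Cost per mg of vitamin C: strawberries $0.0151, broccoli $0.0180, banana $0.0357, carrots $0.0375, avocado $0.2250.
Take 2.397 servings of strawberries: +151.0 mg vitamin C for $2.28 (total $2.28, still need 0.0 mg).
Filling from the cheapest source first is optimal under one linear minimum: $2.28.

$2.28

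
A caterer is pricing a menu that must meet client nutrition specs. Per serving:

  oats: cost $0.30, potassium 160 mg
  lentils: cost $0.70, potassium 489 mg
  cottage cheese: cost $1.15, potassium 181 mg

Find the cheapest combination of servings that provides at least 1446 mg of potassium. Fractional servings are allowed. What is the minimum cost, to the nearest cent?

Cost per mg of potassium: lentils $0.0014, oats $0.0019, cottage cheese $0.0064.
With no serving limits, use only lentils: 1446 mg / 489 mg = 2.957 servings × $0.70 = $2.07.

$2.07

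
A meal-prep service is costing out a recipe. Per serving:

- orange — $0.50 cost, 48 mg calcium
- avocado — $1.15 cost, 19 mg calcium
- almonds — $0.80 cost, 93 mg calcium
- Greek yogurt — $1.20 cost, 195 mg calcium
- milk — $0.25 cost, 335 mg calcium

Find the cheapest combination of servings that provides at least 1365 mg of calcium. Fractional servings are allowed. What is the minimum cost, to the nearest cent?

$1.02

Cost per mg of calcium: milk $0.0007, Greek yogurt $0.0062, almonds $0.0086, orange $0.0104, avocado $0.0605.
With no serving limits, use only milk: 1365 mg / 335 mg = 4.075 servings × $0.25 = $1.02.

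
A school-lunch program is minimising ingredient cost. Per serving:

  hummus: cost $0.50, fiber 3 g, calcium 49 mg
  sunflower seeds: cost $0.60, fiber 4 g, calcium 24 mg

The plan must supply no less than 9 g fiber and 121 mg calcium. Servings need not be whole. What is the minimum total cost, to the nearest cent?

$1.46

With two linear requirements the optimum uses one or two foods; enumerate the corners.
hummus only: max(9/3, 121/49) = 3 servings → $1.50.
sunflower seeds only: max(9/4, 121/24) = 5.042 servings → $3.02.
hummus + sunflower seeds with both tight: 2.161 servings and 0.629 servings → $1.46.
The minimum over all feasible corners is $1.46.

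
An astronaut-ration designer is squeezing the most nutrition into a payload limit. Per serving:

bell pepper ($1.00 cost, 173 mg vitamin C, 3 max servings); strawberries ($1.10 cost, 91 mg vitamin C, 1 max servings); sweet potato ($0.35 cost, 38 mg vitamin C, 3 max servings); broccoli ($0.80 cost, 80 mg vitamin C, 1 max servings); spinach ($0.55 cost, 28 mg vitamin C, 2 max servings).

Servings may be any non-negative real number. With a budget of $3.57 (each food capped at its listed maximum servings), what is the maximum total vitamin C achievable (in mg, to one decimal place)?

580.9 mg

Vitamin C per dollar: bell pepper 173, sweet potato 108.6, broccoli 100, strawberries 82.73, spinach 50.91.
Take 3 servings of bell pepper: spends $3.00, +519.0 mg vitamin C (running total 519.0 mg).
Take 1.629 servings of sweet potato: spends $0.57, +61.9 mg vitamin C (running total 580.9 mg).
Greedy by best ratio exhausts the cost allowance optimally: 580.9 mg.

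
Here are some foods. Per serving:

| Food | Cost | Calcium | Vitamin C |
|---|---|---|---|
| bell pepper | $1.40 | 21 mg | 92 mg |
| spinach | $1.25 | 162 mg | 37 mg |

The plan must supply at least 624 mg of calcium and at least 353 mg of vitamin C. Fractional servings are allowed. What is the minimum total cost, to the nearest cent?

$7.80

An LP optimum is at a vertex; with two nutrient constraints at most two foods are used. Check each candidate.
bell pepper only: max(624/21, 353/92) = 29.71 servings → $41.60.
spinach only: max(624/162, 353/37) = 9.541 servings → $11.93.
bell pepper + spinach with both tight: 2.414 servings and 3.539 servings → $7.80.
Cheapest feasible corner: $7.80.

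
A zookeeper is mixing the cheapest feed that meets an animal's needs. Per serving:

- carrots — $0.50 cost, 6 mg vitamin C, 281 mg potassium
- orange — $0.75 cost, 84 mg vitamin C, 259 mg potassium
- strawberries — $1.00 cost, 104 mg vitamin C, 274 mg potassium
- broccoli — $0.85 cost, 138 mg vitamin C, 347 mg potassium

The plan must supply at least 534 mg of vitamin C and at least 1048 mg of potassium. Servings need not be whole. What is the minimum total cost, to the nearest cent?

Two binding constraints pin down two serving amounts, so the optimal mix uses at most two foods. The candidates are each food alone (scaled to the tighter of vitamin C/potassium) and each pair with both constraints tight.
carrots only: max(534/6, 1048/281) = 89 servings → $44.50.
orange only: max(534/84, 1048/259) = 6.357 servings → $4.77.
strawberries only: max(534/104, 1048/274) = 5.135 servings → $5.13.
broccoli only: max(534/138, 1048/347) = 3.87 servings → $3.29.
carrots + orange with both targets exact would need a negative amount; discard.
carrots + strawberries: the both-tight solution has a negative serving — not a feasible corner.
carrots + broccoli: intersection lies outside the first quadrant.
orange + strawberries: intersection lies outside the first quadrant.
orange + broccoli: intersection lies outside the first quadrant.
strawberries + broccoli: intersection lies outside the first quadrant.
The minimum over all feasible corners is $3.29.

$3.29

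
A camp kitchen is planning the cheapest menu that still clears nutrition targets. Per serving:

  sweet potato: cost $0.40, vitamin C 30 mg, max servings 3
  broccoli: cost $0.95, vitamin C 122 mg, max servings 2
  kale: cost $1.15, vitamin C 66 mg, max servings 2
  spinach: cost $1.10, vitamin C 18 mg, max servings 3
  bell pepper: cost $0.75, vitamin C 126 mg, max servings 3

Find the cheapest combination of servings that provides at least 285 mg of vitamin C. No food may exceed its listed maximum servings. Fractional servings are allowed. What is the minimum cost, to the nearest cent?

$1.70

Cost per mg of vitamin C: bell pepper $0.0060, broccoli $0.0078, sweet potato $0.0133, kale $0.0174, spinach $0.0611.
Take 2.262 servings of bell pepper: +285.0 mg vitamin C for $1.70 (total $1.70, still need 0.0 mg).
Greedy by cheapest-per-mg is optimal for a single linear constraint, so the minimum cost is $1.70.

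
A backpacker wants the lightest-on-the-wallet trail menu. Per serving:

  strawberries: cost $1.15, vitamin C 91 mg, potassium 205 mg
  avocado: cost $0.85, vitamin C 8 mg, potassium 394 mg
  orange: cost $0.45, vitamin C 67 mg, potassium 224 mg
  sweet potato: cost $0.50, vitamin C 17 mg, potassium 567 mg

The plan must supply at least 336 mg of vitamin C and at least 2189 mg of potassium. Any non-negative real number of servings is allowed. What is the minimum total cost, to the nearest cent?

strawberries only: max(336/91, 2189/205) = 10.68 servings → $12.28.
avocado only: max(336/8, 2189/394) = 42 servings → $35.70.
orange only: max(336/67, 2189/224) = 9.772 servings → $4.40.
sweet potato only: max(336/17, 2189/567) = 19.76 servings → $9.88.
strawberries + avocado with both tight: 3.357 servings and 3.809 servings → $7.10.
strawberries + orange: the both-tight solution has a negative serving — not a feasible corner.
strawberries + sweet potato with both tight: 3.186 servings and 2.709 servings → $5.02.
avocado + orange with both tight: 2.902 servings and 4.668 servings → $4.57.
avocado + sweet potato: the both-tight solution has a negative serving — not a feasible corner.
orange + sweet potato with both tight: 4.485 servings and 2.089 servings → $3.06.
Cheapest feasible corner: $3.06.

$3.06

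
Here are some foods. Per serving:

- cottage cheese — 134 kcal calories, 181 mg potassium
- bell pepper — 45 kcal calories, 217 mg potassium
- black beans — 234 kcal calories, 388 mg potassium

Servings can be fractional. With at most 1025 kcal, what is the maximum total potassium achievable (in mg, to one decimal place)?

4942.8 mg

Potassium per kcal: bell pepper 4.822, black beans 1.658, cottage cheese 1.351.
With no serving limits, spend the whole calories allowance on bell pepper: 1025 kcal / 45 kcal × 217 mg = 4942.8 mg.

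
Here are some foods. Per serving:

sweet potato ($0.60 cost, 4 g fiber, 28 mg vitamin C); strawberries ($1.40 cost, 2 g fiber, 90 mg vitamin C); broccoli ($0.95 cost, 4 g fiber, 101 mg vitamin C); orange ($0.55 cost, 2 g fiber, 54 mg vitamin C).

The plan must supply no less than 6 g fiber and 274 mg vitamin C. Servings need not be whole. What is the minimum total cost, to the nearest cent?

$2.58

With two linear requirements the optimum uses one or two foods; enumerate the corners.
sweet potato only: max(6/4, 274/28) = 9.786 servings → $5.87.
strawberries only: max(6/2, 274/90) = 3.044 servings → $4.26.
broccoli only: max(6/4, 274/101) = 2.713 servings → $2.58.
orange only: max(6/2, 274/54) = 5.074 servings → $2.79.
sweet potato + strawberries: intersection lies outside the first quadrant.
sweet potato + broccoli: intersection lies outside the first quadrant.
sweet potato + orange: intersection lies outside the first quadrant.
strawberries + broccoli: intersection lies outside the first quadrant.
strawberries + orange: intersection lies outside the first quadrant.
broccoli + orange: intersection lies outside the first quadrant.
Cheapest feasible corner: $2.58.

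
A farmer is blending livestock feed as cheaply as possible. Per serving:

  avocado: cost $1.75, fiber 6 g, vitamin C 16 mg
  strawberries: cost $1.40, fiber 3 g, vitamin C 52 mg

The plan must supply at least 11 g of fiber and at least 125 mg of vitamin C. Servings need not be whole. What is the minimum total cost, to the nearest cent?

$4.35

Check every corner: each single food scaled to meet both minima, and each pair solved so both constraints bind.
avocado only: max(11/6, 125/16) = 7.812 servings → $13.67.
strawberries only: max(11/3, 125/52) = 3.667 servings → $5.13.
avocado + strawberries with both tight: 0.7462 servings and 2.174 servings → $4.35.
The minimum over all feasible corners is $4.35.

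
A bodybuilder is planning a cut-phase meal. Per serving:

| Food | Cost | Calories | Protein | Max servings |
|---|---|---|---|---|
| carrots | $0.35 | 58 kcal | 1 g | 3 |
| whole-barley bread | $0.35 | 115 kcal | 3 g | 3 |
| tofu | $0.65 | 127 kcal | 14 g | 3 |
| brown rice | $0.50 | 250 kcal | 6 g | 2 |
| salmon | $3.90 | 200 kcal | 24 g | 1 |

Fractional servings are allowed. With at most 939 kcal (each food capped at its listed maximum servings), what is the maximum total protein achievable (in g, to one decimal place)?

75.3 g

Protein per kcal: salmon 0.12, tofu 0.1102, whole-barley bread 0.02609, brown rice 0.024, carrots 0.01724.
Take 1 serving of salmon: uses 200 kcal, +24.0 g protein (running total 24.0 g).
Take 3 servings of tofu: uses 381 kcal, +42.0 g protein (running total 66.0 g).
Take 3 servings of whole-barley bread: uses 345 kcal, +9.0 g protein (running total 75.0 g).
Take 0.052 servings of brown rice: uses 13 kcal, +0.3 g protein (running total 75.3 g).
Filling greedily by protein-per-kcal is optimal for one linear limit, giving 75.3 g.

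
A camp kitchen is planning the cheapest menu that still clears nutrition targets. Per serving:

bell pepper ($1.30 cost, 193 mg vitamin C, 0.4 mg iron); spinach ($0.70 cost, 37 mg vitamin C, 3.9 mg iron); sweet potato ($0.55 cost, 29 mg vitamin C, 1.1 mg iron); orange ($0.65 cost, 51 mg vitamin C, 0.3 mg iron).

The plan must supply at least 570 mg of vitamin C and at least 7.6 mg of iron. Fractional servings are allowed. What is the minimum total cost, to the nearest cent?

A basic optimal solution has at most two foods positive. Try each food alone and each pair with both targets met exactly.
bell pepper only: max(570/193, 7.6/0.4) = 19 servings → $24.70.
spinach only: max(570/37, 7.6/3.9) = 15.41 servings → $10.78.
sweet potato only: max(570/29, 7.6/1.1) = 19.66 servings → $10.81.
orange only: max(570/51, 7.6/0.3) = 25.33 servings → $16.47.
bell pepper + spinach with both tight: 2.632 servings and 1.679 servings → $4.60.
bell pepper + sweet potato with both tight: 2.026 servings and 6.172 servings → $6.03.
bell pepper + orange: intersection lies outside the first quadrant.
spinach + sweet potato: the both-tight solution has a negative serving — not a feasible corner.
spinach + orange with both tight: 1.153 servings and 10.34 servings → $7.53.
sweet potato + orange with both tight: 4.57 servings and 8.578 servings → $8.09.
Cheapest feasible corner: $4.60.

$4.60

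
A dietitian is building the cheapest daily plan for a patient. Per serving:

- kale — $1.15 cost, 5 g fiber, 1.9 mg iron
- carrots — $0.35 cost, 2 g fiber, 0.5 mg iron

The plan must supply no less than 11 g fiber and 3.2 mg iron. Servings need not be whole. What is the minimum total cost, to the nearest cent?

A basic optimal solution has at most two foods positive. Try each food alone and each pair with both targets met exactly.
kale only: max(11/5, 3.2/1.9) = 2.2 servings → $2.53.
carrots only: max(11/2, 3.2/0.5) = 6.4 servings → $2.24.
kale + carrots with both tight: 0.6923 servings and 3.769 servings → $2.12.
So the least-cost plan costs $2.12.

$2.12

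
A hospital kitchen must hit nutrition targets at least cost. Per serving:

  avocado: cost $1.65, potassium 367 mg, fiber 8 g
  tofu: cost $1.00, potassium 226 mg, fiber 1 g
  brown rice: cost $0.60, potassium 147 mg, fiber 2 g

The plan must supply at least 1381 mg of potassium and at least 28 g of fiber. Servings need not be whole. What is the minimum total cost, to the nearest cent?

$6.10

The cheapest plan sits at a corner of the feasible region — with two constraints it uses at most two foods.
avocado only: max(1381/367, 28/8) = 3.763 servings → $6.21.
tofu only: max(1381/226, 28/1) = 28 servings → $28.00.
brown rice only: max(1381/147, 28/2) = 14 servings → $8.40.
avocado + tofu with both tight: 3.433 servings and 0.5357 servings → $6.20.
avocado + brown rice with both tight: 3.063 servings and 1.747 servings → $6.10.
tofu + brown rice with both targets exact would need a negative amount; discard.
The minimum over all feasible corners is $6.10.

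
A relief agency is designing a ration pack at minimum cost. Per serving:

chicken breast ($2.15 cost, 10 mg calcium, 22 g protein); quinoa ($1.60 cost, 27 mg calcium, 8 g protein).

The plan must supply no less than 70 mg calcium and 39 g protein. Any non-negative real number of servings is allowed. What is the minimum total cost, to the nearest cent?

Check every corner: each single food scaled to meet both minima, and each pair solved so both constraints bind.
chicken breast only: max(70/10, 39/22) = 7 servings → $15.05.
quinoa only: max(70/27, 39/8) = 4.875 servings → $7.80.
chicken breast + quinoa with both tight: 0.9591 servings and 2.237 servings → $5.64.
The minimum over all feasible corners is $5.64.

$5.64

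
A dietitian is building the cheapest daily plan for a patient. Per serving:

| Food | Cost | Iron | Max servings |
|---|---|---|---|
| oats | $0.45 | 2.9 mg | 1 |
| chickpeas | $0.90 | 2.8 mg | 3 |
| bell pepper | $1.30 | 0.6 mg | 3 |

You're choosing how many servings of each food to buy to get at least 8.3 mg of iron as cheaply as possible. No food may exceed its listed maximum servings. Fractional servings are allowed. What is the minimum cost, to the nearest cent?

Cost per mg of iron: oats $0.1552, chickpeas $0.3214, bell pepper $2.1667.
Take 1 serving of oats: +2.9 mg iron for $0.45 (total $0.45, still need 5.4 mg).
Take 1.929 servings of chickpeas: +5.4 mg iron for $1.74 (total $2.19, still need 0.0 mg).
Filling from the cheapest source first is optimal under one linear minimum: $2.19.

$2.19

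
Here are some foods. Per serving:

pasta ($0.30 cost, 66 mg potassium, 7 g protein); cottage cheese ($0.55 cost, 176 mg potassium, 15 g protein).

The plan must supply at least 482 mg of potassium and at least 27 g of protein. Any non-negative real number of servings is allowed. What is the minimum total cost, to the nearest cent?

At the optimum either one food covers both requirements or two foods hit both targets exactly; no other combination can be cheaper.
pasta only: max(482/66, 27/7) = 7.303 servings → $2.19.
cottage cheese only: max(482/176, 27/15) = 2.739 servings → $1.51.
pasta + cottage cheese with both targets exact would need a negative amount; discard.
Cheapest feasible corner: $1.51.

$1.51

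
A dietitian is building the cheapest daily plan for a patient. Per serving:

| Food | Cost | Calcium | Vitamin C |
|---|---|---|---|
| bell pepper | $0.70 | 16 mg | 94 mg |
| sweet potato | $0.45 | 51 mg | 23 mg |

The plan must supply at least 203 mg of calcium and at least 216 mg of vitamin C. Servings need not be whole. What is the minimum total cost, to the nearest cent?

For a min-cost LP with two ≥-constraints, a basic feasible solution has at most two positive variables.
bell pepper only: max(203/16, 216/94) = 12.69 servings → $8.88.
sweet potato only: max(203/51, 216/23) = 9.391 servings → $4.23.
bell pepper + sweet potato with both tight: 1.434 servings and 3.531 servings → $2.59.
So the least-cost plan costs $2.59.

$2.59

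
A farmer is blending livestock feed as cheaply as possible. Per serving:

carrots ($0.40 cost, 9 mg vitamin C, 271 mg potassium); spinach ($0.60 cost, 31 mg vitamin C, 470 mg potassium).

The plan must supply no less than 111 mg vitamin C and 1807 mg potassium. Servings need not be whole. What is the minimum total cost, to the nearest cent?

$2.31

A basic optimal solution has at most two foods positive. Try each food alone and each pair with both targets met exactly.
carrots only: max(111/9, 1807/271) = 12.33 servings → $4.93.
spinach only: max(111/31, 1807/470) = 3.845 servings → $2.31.
carrots + spinach with both tight: 0.9223 servings and 3.313 servings → $2.36.
The minimum over all feasible corners is $2.31.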